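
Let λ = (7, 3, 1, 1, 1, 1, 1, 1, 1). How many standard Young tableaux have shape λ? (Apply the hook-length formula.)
# SYT of shape (7, 3, 1, 1, 1, 1, 1, 1, 1) = 233376

Hook-length formula: f^λ = n! / Π hook(c), product over all cells c of the Young diagram. For λ = (7, 3, 1, 1, 1, 1, 1, 1, 1), n = 17 boxes. Hook lengths by row (left-to-right, top-to-bottom): [15, 7, 6, 4, 3, 2, 1]; [10, 2, 1]; [7]; [6]; [5]; [4]; [3]; [2]; [1]. Product of hooks = 1524096000. So f^λ = 17! / 1524096000 = 355687428096000 / 1524096000 = 233376.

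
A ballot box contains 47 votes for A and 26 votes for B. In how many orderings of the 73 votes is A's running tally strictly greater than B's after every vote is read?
Strict-lead orderings = 12329021162131908192

Total orderings of the 73 votes with 47 for A: C(73, 47) = 42858025944553776096. By the Bertrand ballot formula (Cycle Lemma / reflection principle), the number of orderings in which A is strictly ahead of B throughout is (p − q)/(p + q) · C(p + q, p) = (47 − 26)/(47 + 26) · 42858025944553776096 = 12329021162131908192.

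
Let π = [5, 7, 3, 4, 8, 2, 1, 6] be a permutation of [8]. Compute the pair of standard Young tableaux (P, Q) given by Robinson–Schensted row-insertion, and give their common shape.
P = [1, 4, 6] / [2, 7, 8] / [3] / [5];  Q = [1, 2, 5] / [3, 4, 8] / [6] / [7];  common shape = (3, 3, 1, 1)

Row-insert the values π_1, π_2, … into P one at a time, bumping the leftmost entry strictly greater than the inserted value down to the next row. The recording tableau Q records, in position (i, j), the step at which that cell was added to P.
  Insert 5 (step 1): P = [5];  Q = [1]
  Insert 7 (step 2): P = [5, 7];  Q = [1, 2]
  Insert 3 (step 3): P = [3, 7] / [5];  Q = [1, 2] / [3]
  Insert 4 (step 4): P = [3, 4] / [5, 7];  Q = [1, 2] / [3, 4]
  Insert 8 (step 5): P = [3, 4, 8] / [5, 7];  Q = [1, 2, 5] / [3, 4]
  Insert 2 (step 6): P = [2, 4, 8] / [3, 7] / [5];  Q = [1, 2, 5] / [3, 4] / [6]
  Insert 1 (step 7): P = [1, 4, 8] / [2, 7] / [3] / [5];  Q = [1, 2, 5] / [3, 4] / [6] / [7]
  Insert 6 (step 8): P = [1, 4, 6] / [2, 7, 8] / [3] / [5];  Q = [1, 2, 5] / [3, 4, 8] / [6] / [7]
Final shape: (3, 3, 1, 1).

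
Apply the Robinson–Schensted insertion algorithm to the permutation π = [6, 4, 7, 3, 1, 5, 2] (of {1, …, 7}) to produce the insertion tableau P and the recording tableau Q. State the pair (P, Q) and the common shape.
P = [1, 2] / [3, 5] / [4, 7] / [6];  Q = [1, 3] / [2, 6] / [4, 7] / [5];  common shape = (2, 2, 2, 1)

Row-insert the values π_1, π_2, … into P one at a time, bumping the leftmost entry strictly greater than the inserted value down to the next row. The recording tableau Q records, in position (i, j), the step at which that cell was added to P.
  Insert 6 (step 1): P = [6];  Q = [1]
  Insert 4 (step 2): P = [4] / [6];  Q = [1] / [2]
  Insert 7 (step 3): P = [4, 7] / [6];  Q = [1, 3] / [2]
  Insert 3 (step 4): P = [3, 7] / [4] / [6];  Q = [1, 3] / [2] / [4]
  Insert 1 (step 5): P = [1, 7] / [3] / [4] / [6];  Q = [1, 3] / [2] / [4] / [5]
  Insert 5 (step 6): P = [1, 5] / [3, 7] / [4] / [6];  Q = [1, 3] / [2, 6] / [4] / [5]
  Insert 2 (step 7): P = [1, 2] / [3, 5] / [4, 7] / [6];  Q = [1, 3] / [2, 6] / [4, 7] / [5]
Final shape: (2, 2, 2, 1).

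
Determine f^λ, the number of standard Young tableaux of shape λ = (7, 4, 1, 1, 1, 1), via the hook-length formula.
# SYT of shape (7, 4, 1, 1, 1, 1) = 75075

Hook-length formula: f^λ = n! / Π hook(c), product over all cells c of the Young diagram. For λ = (7, 4, 1, 1, 1, 1), n = 15 boxes. Hook lengths by row (left-to-right, top-to-bottom): [12, 7, 6, 5, 3, 2, 1]; [8, 3, 2, 1]; [4]; [3]; [2]; [1]. Product of hooks = 17418240. So f^λ = 15! / 17418240 = 1307674368000 / 17418240 = 75075.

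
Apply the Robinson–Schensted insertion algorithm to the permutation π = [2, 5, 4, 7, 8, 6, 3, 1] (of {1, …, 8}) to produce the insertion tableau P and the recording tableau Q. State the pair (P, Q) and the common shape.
P = [1, 3, 6, 8] / [2, 7] / [4] / [5];  Q = [1, 2, 4, 5] / [3, 6] / [7] / [8];  common shape = (4, 2, 1, 1)

Row-insert the values π_1, π_2, … into P one at a time, bumping the leftmost entry strictly greater than the inserted value down to the next row. The recording tableau Q records, in position (i, j), the step at which that cell was added to P.
  Insert 2 (step 1): P = [2];  Q = [1]
  Insert 5 (step 2): P = [2, 5];  Q = [1, 2]
  Insert 4 (step 3): P = [2, 4] / [5];  Q = [1, 2] / [3]
  Insert 7 (step 4): P = [2, 4, 7] / [5];  Q = [1, 2, 4] / [3]
  Insert 8 (step 5): P = [2, 4, 7, 8] / [5];  Q = [1, 2, 4, 5] / [3]
  Insert 6 (step 6): P = [2, 4, 6, 8] / [5, 7];  Q = [1, 2, 4, 5] / [3, 6]
  Insert 3 (step 7): P = [2, 3, 6, 8] / [4, 7] / [5];  Q = [1, 2, 4, 5] / [3, 6] / [7]
  Insert 1 (step 8): P = [1, 3, 6, 8] / [2, 7] / [4] / [5];  Q = [1, 2, 4, 5] / [3, 6] / [7] / [8]
Final shape: (4, 2, 1, 1).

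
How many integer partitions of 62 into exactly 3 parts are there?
p(62, 3 parts) = 320

Partitions of n into exactly k parts are in bijection with partitions of n − k into at most k parts (subtract 1 from each part). So p(62, exactly 3) = p(59, parts ≤ 3). Computing via the recurrence p(m, j) = p(m, j−1) + p(m−j, j) gives 320.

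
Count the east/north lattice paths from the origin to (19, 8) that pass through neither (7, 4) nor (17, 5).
Number of paths = 1392435

Inclusion–exclusion. Total paths: C(27, 19) = 2220075. Through P₁: C(11, 7)·C(16, 12) = 600600. Through P₂: C(22, 17)·C(5, 2) = 263340. Since P₁ is strictly southwest of P₂, a monotone path through both must visit P₁ then P₂; paths through both = C(11, 7)·C(11, 10)·C(5, 2) = 36300. Avoid both = 2220075 − 600600 − 263340 + 36300 = 1392435.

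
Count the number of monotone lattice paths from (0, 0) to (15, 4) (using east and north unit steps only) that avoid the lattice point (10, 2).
Number of paths = 2490

Total paths from (0, 0) to (15, 4): C(19, 15) = 3876. Paths through (10, 2): (paths (0, 0) → (10, 2)) × (paths (10, 2) → (15, 4)) = C(12, 10) · C(7, 5) = 66 · 21 = 1386. Avoidance count = 3876 − 1386 = 2490.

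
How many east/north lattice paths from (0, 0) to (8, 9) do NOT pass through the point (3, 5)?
Number of paths = 17254

Total paths from (0, 0) to (8, 9): C(17, 8) = 24310. Paths through (3, 5): (paths (0, 0) → (3, 5)) × (paths (3, 5) → (8, 9)) = C(8, 3) · C(9, 5) = 56 · 126 = 7056. Avoidance count = 24310 − 7056 = 17254.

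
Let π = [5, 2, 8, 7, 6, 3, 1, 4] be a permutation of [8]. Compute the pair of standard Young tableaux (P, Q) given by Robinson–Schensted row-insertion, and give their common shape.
P = [1, 3, 4] / [2, 6] / [5] / [7] / [8];  Q = [1, 3, 8] / [2, 4] / [5] / [6] / [7];  common shape = (3, 2, 1, 1, 1)

Row-insert the values π_1, π_2, … into P one at a time, bumping the leftmost entry strictly greater than the inserted value down to the next row. The recording tableau Q records, in position (i, j), the step at which that cell was added to P.
  Insert 5 (step 1): P = [5];  Q = [1]
  Insert 2 (step 2): P = [2] / [5];  Q = [1] / [2]
  Insert 8 (step 3): P = [2, 8] / [5];  Q = [1, 3] / [2]
  Insert 7 (step 4): P = [2, 7] / [5, 8];  Q = [1, 3] / [2, 4]
  Insert 6 (step 5): P = [2, 6] / [5, 7] / [8];  Q = [1, 3] / [2, 4] / [5]
  Insert 3 (step 6): P = [2, 3] / [5, 6] / [7] / [8];  Q = [1, 3] / [2, 4] / [5] / [6]
  Insert 1 (step 7): P = [1, 3] / [2, 6] / [5] / [7] / [8];  Q = [1, 3] / [2, 4] / [5] / [6] / [7]
  Insert 4 (step 8): P = [1, 3, 4] / [2, 6] / [5] / [7] / [8];  Q = [1, 3, 8] / [2, 4] / [5] / [6] / [7]
Final shape: (3, 2, 1, 1, 1).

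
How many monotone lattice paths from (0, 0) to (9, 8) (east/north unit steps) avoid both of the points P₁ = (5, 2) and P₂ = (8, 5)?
Number of paths = 16432

Inclusion–exclusion. Total paths: C(17, 9) = 24310. Through P₁: C(7, 5)·C(10, 4) = 4410. Through P₂: C(13, 8)·C(4, 1) = 5148. Since P₁ is strictly southwest of P₂, a monotone path through both must visit P₁ then P₂; paths through both = C(7, 5)·C(6, 3)·C(4, 1) = 1680. Avoid both = 24310 − 4410 − 5148 + 1680 = 16432.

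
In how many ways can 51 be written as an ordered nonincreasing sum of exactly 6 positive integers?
p(51, 6 parts) = 5942

Partitions of n into exactly k parts are in bijection with partitions of n − k into at most k parts (subtract 1 from each part). So p(51, exactly 6) = p(45, parts ≤ 6). Computing via the recurrence p(m, j) = p(m, j−1) + p(m−j, j) gives 5942.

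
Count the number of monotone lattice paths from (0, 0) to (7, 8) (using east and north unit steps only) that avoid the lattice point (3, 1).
Number of paths = 5115

Total paths from (0, 0) to (7, 8): C(15, 7) = 6435. Paths through (3, 1): (paths (0, 0) → (3, 1)) × (paths (3, 1) → (7, 8)) = C(4, 3) · C(11, 4) = 4 · 330 = 1320. Avoidance count = 6435 − 1320 = 5115.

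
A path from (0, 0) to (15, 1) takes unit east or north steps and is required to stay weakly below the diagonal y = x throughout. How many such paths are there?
Number of paths = 15

By the reflection principle (André's argument), the number of monotone paths to (15, 1) with n ≤ m that never go above y = x is C(16, 15) − C(16, 16) = 16 − 1 = 15.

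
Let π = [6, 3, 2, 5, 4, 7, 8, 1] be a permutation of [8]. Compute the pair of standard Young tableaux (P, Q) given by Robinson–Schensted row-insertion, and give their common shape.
P = [1, 4, 7, 8] / [2, 5] / [3] / [6];  Q = [1, 4, 6, 7] / [2, 5] / [3] / [8];  common shape = (4, 2, 1, 1)

Row-insert the values π_1, π_2, … into P one at a time, bumping the leftmost entry strictly greater than the inserted value down to the next row. The recording tableau Q records, in position (i, j), the step at which that cell was added to P.
  Insert 6 (step 1): P = [6];  Q = [1]
  Insert 3 (step 2): P = [3] / [6];  Q = [1] / [2]
  Insert 2 (step 3): P = [2] / [3] / [6];  Q = [1] / [2] / [3]
  Insert 5 (step 4): P = [2, 5] / [3] / [6];  Q = [1, 4] / [2] / [3]
  Insert 4 (step 5): P = [2, 4] / [3, 5] / [6];  Q = [1, 4] / [2, 5] / [3]
  Insert 7 (step 6): P = [2, 4, 7] / [3, 5] / [6];  Q = [1, 4, 6] / [2, 5] / [3]
  Insert 8 (step 7): P = [2, 4, 7, 8] / [3, 5] / [6];  Q = [1, 4, 6, 7] / [2, 5] / [3]
  Insert 1 (step 8): P = [1, 4, 7, 8] / [2, 5] / [3] / [6];  Q = [1, 4, 6, 7] / [2, 5] / [3] / [8]
Final shape: (4, 2, 1, 1).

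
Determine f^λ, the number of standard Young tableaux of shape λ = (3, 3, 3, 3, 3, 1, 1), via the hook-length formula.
# SYT of shape (3, 3, 3, 3, 3, 1, 1) = 136136

Hook-length formula: f^λ = n! / Π hook(c), product over all cells c of the Young diagram. For λ = (3, 3, 3, 3, 3, 1, 1), n = 17 boxes. Hook lengths by row (left-to-right, top-to-bottom): [9, 6, 5]; [8, 5, 4]; [7, 4, 3]; [6, 3, 2]; [5, 2, 1]; [2]; [1]. Product of hooks = 2612736000. So f^λ = 17! / 2612736000 = 355687428096000 / 2612736000 = 136136.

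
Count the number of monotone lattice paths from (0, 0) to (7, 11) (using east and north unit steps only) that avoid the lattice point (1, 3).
Number of paths = 19812

Total paths from (0, 0) to (7, 11): C(18, 7) = 31824. Paths through (1, 3): (paths (0, 0) → (1, 3)) × (paths (1, 3) → (7, 11)) = C(4, 1) · C(14, 6) = 4 · 3003 = 12012. Avoidance count = 31824 − 12012 = 19812.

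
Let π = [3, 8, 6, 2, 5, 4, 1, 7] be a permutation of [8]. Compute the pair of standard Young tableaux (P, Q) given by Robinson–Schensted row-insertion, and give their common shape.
P = [1, 4, 7] / [2, 5] / [3] / [6] / [8];  Q = [1, 2, 8] / [3, 5] / [4] / [6] / [7];  common shape = (3, 2, 1, 1, 1)

Row-insert the values π_1, π_2, … into P one at a time, bumping the leftmost entry strictly greater than the inserted value down to the next row. The recording tableau Q records, in position (i, j), the step at which that cell was added to P.
  Insert 3 (step 1): P = [3];  Q = [1]
  Insert 8 (step 2): P = [3, 8];  Q = [1, 2]
  Insert 6 (step 3): P = [3, 6] / [8];  Q = [1, 2] / [3]
  Insert 2 (step 4): P = [2, 6] / [3] / [8];  Q = [1, 2] / [3] / [4]
  Insert 5 (step 5): P = [2, 5] / [3, 6] / [8];  Q = [1, 2] / [3, 5] / [4]
  Insert 4 (step 6): P = [2, 4] / [3, 5] / [6] / [8];  Q = [1, 2] / [3, 5] / [4] / [6]
  Insert 1 (step 7): P = [1, 4] / [2, 5] / [3] / [6] / [8];  Q = [1, 2] / [3, 5] / [4] / [6] / [7]
  Insert 7 (step 8): P = [1, 4, 7] / [2, 5] / [3] / [6] / [8];  Q = [1, 2, 8] / [3, 5] / [4] / [6] / [7]
Final shape: (3, 2, 1, 1, 1).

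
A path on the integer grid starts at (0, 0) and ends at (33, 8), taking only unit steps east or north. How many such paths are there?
Number of paths = 95548245

A monotone lattice path from (0, 0) to (33, 8) consists of 33 east steps and 8 north steps in some order, so it is determined by which 33 of the 41 steps are east. The count is C(41, 33) = 95548245.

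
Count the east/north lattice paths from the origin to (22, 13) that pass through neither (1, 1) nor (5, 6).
Number of paths = 694021320

Inclusion–exclusion. Total paths: C(35, 22) = 1476337800. Through P₁: C(2, 1)·C(33, 21) = 709634640. Through P₂: C(11, 5)·C(24, 17) = 159900048. Since P₁ is strictly southwest of P₂, a monotone path through both must visit P₁ then P₂; paths through both = C(2, 1)·C(9, 4)·C(24, 17) = 87218208. Avoid both = 1476337800 − 709634640 − 159900048 + 87218208 = 694021320.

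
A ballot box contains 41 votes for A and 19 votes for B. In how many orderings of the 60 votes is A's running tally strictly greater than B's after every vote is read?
Strict-lead orderings = 749760805916430

Total orderings of the 60 votes with 41 for A: C(60, 41) = 2044802197953900. By the Bertrand ballot formula (Cycle Lemma / reflection principle), the number of orderings in which A is strictly ahead of B throughout is (p − q)/(p + q) · C(p + q, p) = (41 − 19)/(41 + 19) · 2044802197953900 = 749760805916430.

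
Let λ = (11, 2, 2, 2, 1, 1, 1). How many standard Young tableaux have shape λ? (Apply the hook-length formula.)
# SYT of shape (11, 2, 2, 2, 1, 1, 1) = 4012800

Hook-length formula: f^λ = n! / Π hook(c), product over all cells c of the Young diagram. For λ = (11, 2, 2, 2, 1, 1, 1), n = 20 boxes. Hook lengths by row (left-to-right, top-to-bottom): [17, 13, 9, 8, 7, 6, 5, 4, 3, 2, 1]; [7, 3]; [6, 2]; [5, 1]; [3]; [2]; [1]. Product of hooks = 606285388800. So f^λ = 20! / 606285388800 = 2432902008176640000 / 606285388800 = 4012800.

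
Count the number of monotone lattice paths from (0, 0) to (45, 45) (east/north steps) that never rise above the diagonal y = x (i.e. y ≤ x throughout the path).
Number of paths = 2257117854077248073253720

By the reflection principle (André's argument), the number of monotone paths to (45, 45) with n ≤ m that never go above y = x is C(90, 45) − C(90, 46) = 103827421287553411369671120 − 101570303433476163296417400 = 2257117854077248073253720.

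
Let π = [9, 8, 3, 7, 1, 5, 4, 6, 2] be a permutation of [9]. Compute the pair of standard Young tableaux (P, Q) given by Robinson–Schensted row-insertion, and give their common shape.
P = [1, 2, 6] / [3, 4] / [5] / [7] / [8] / [9];  Q = [1, 4, 8] / [2, 6] / [3] / [5] / [7] / [9];  common shape = (3, 2, 1, 1, 1, 1)

Row-insert the values π_1, π_2, … into P one at a time, bumping the leftmost entry strictly greater than the inserted value down to the next row. The recording tableau Q records, in position (i, j), the step at which that cell was added to P.
  Insert 9 (step 1): P = [9];  Q = [1]
  Insert 8 (step 2): P = [8] / [9];  Q = [1] / [2]
  Insert 3 (step 3): P = [3] / [8] / [9];  Q = [1] / [2] / [3]
  Insert 7 (step 4): P = [3, 7] / [8] / [9];  Q = [1, 4] / [2] / [3]
  Insert 1 (step 5): P = [1, 7] / [3] / [8] / [9];  Q = [1, 4] / [2] / [3] / [5]
  Insert 5 (step 6): P = [1, 5] / [3, 7] / [8] / [9];  Q = [1, 4] / [2, 6] / [3] / [5]
  Insert 4 (step 7): P = [1, 4] / [3, 5] / [7] / [8] / [9];  Q = [1, 4] / [2, 6] / [3] / [5] / [7]
  Insert 6 (step 8): P = [1, 4, 6] / [3, 5] / [7] / [8] / [9];  Q = [1, 4, 8] / [2, 6] / [3] / [5] / [7]
  Insert 2 (step 9): P = [1, 2, 6] / [3, 4] / [5] / [7] / [8] / [9];  Q = [1, 4, 8] / [2, 6] / [3] / [5] / [7] / [9]
Final shape: (3, 2, 1, 1, 1, 1).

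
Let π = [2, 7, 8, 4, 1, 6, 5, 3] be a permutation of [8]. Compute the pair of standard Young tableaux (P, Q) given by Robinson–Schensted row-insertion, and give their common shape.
P = [1, 3, 5] / [2, 4] / [6, 8] / [7];  Q = [1, 2, 3] / [4, 6] / [5, 7] / [8];  common shape = (3, 2, 2, 1)

Row-insert the values π_1, π_2, … into P one at a time, bumping the leftmost entry strictly greater than the inserted value down to the next row. The recording tableau Q records, in position (i, j), the step at which that cell was added to P.
  Insert 2 (step 1): P = [2];  Q = [1]
  Insert 7 (step 2): P = [2, 7];  Q = [1, 2]
  Insert 8 (step 3): P = [2, 7, 8];  Q = [1, 2, 3]
  Insert 4 (step 4): P = [2, 4, 8] / [7];  Q = [1, 2, 3] / [4]
  Insert 1 (step 5): P = [1, 4, 8] / [2] / [7];  Q = [1, 2, 3] / [4] / [5]
  Insert 6 (step 6): P = [1, 4, 6] / [2, 8] / [7];  Q = [1, 2, 3] / [4, 6] / [5]
  Insert 5 (step 7): P = [1, 4, 5] / [2, 6] / [7, 8];  Q = [1, 2, 3] / [4, 6] / [5, 7]
  Insert 3 (step 8): P = [1, 3, 5] / [2, 4] / [6, 8] / [7];  Q = [1, 2, 3] / [4, 6] / [5, 7] / [8]
Final shape: (3, 2, 2, 1).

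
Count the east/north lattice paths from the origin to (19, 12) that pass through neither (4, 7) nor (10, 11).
Number of paths = 133170045

Inclusion–exclusion. Total paths: C(31, 19) = 141120525. Through P₁: C(11, 4)·C(20, 15) = 5116320. Through P₂: C(21, 10)·C(10, 9) = 3527160. Since P₁ is strictly southwest of P₂, a monotone path through both must visit P₁ then P₂; paths through both = C(11, 4)·C(10, 6)·C(10, 9) = 693000. Avoid both = 141120525 − 5116320 − 3527160 + 693000 = 133170045.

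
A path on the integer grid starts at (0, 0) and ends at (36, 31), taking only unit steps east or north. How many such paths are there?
Number of paths = 11923179284862717872

A monotone lattice path from (0, 0) to (36, 31) consists of 36 east steps and 31 north steps in some order, so it is determined by which 36 of the 67 steps are east. The count is C(67, 36) = 11923179284862717872.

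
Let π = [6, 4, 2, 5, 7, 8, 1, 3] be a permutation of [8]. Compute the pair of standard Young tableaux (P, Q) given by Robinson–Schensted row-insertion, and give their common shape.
P = [1, 3, 7, 8] / [2, 5] / [4] / [6];  Q = [1, 4, 5, 6] / [2, 8] / [3] / [7];  common shape = (4, 2, 1, 1)

Row-insert the values π_1, π_2, … into P one at a time, bumping the leftmost entry strictly greater than the inserted value down to the next row. The recording tableau Q records, in position (i, j), the step at which that cell was added to P.
  Insert 6 (step 1): P = [6];  Q = [1]
  Insert 4 (step 2): P = [4] / [6];  Q = [1] / [2]
  Insert 2 (step 3): P = [2] / [4] / [6];  Q = [1] / [2] / [3]
  Insert 5 (step 4): P = [2, 5] / [4] / [6];  Q = [1, 4] / [2] / [3]
  Insert 7 (step 5): P = [2, 5, 7] / [4] / [6];  Q = [1, 4, 5] / [2] / [3]
  Insert 8 (step 6): P = [2, 5, 7, 8] / [4] / [6];  Q = [1, 4, 5, 6] / [2] / [3]
  Insert 1 (step 7): P = [1, 5, 7, 8] / [2] / [4] / [6];  Q = [1, 4, 5, 6] / [2] / [3] / [7]
  Insert 3 (step 8): P = [1, 3, 7, 8] / [2, 5] / [4] / [6];  Q = [1, 4, 5, 6] / [2, 8] / [3] / [7]
Final shape: (4, 2, 1, 1).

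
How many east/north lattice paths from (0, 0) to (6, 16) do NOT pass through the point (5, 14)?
Number of paths = 39729

Total paths from (0, 0) to (6, 16): C(22, 6) = 74613. Paths through (5, 14): (paths (0, 0) → (5, 14)) × (paths (5, 14) → (6, 16)) = C(19, 5) · C(3, 1) = 11628 · 3 = 34884. Avoidance count = 74613 − 34884 = 39729.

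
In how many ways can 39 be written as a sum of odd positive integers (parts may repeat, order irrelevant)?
p_odd(39) = 982

Enumerate partitions using only odd parts via the recurrence o(n, m) = o(n, m−2) + o(n−m, m) over odd m, starting from the largest odd part ≤ n. This gives p_odd(39) = 982. (Euler's theorem: equals the count of distinct-part partitions.)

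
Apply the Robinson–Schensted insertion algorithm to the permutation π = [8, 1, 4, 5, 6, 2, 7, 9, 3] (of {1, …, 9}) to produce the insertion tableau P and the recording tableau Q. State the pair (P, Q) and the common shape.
P = [1, 2, 3, 6, 7, 9] / [4, 5] / [8];  Q = [1, 3, 4, 5, 7, 8] / [2, 9] / [6];  common shape = (6, 2, 1)

Row-insert the values π_1, π_2, … into P one at a time, bumping the leftmost entry strictly greater than the inserted value down to the next row. The recording tableau Q records, in position (i, j), the step at which that cell was added to P.
  Insert 8 (step 1): P = [8];  Q = [1]
  Insert 1 (step 2): P = [1] / [8];  Q = [1] / [2]
  Insert 4 (step 3): P = [1, 4] / [8];  Q = [1, 3] / [2]
  Insert 5 (step 4): P = [1, 4, 5] / [8];  Q = [1, 3, 4] / [2]
  Insert 6 (step 5): P = [1, 4, 5, 6] / [8];  Q = [1, 3, 4, 5] / [2]
  Insert 2 (step 6): P = [1, 2, 5, 6] / [4] / [8];  Q = [1, 3, 4, 5] / [2] / [6]
  Insert 7 (step 7): P = [1, 2, 5, 6, 7] / [4] / [8];  Q = [1, 3, 4, 5, 7] / [2] / [6]
  Insert 9 (step 8): P = [1, 2, 5, 6, 7, 9] / [4] / [8];  Q = [1, 3, 4, 5, 7, 8] / [2] / [6]
  Insert 3 (step 9): P = [1, 2, 3, 6, 7, 9] / [4, 5] / [8];  Q = [1, 3, 4, 5, 7, 8] / [2, 9] / [6]
Final shape: (6, 2, 1).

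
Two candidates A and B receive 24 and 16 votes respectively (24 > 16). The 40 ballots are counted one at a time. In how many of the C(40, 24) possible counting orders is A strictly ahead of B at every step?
Strict-lead orderings = 12570420330

Total orderings of the 40 votes with 24 for A: C(40, 24) = 62852101650. By the Bertrand ballot formula (Cycle Lemma / reflection principle), the number of orderings in which A is strictly ahead of B throughout is (p − q)/(p + q) · C(p + q, p) = (24 − 16)/(24 + 16) · 62852101650 = 12570420330.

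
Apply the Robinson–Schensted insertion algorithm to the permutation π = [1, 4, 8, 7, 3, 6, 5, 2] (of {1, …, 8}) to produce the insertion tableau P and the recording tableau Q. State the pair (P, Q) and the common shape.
P = [1, 2, 5] / [3, 6] / [4] / [7] / [8];  Q = [1, 2, 3] / [4, 6] / [5] / [7] / [8];  common shape = (3, 2, 1, 1, 1)

Row-insert the values π_1, π_2, … into P one at a time, bumping the leftmost entry strictly greater than the inserted value down to the next row. The recording tableau Q records, in position (i, j), the step at which that cell was added to P.
  Insert 1 (step 1): P = [1];  Q = [1]
  Insert 4 (step 2): P = [1, 4];  Q = [1, 2]
  Insert 8 (step 3): P = [1, 4, 8];  Q = [1, 2, 3]
  Insert 7 (step 4): P = [1, 4, 7] / [8];  Q = [1, 2, 3] / [4]
  Insert 3 (step 5): P = [1, 3, 7] / [4] / [8];  Q = [1, 2, 3] / [4] / [5]
  Insert 6 (step 6): P = [1, 3, 6] / [4, 7] / [8];  Q = [1, 2, 3] / [4, 6] / [5]
  Insert 5 (step 7): P = [1, 3, 5] / [4, 6] / [7] / [8];  Q = [1, 2, 3] / [4, 6] / [5] / [7]
  Insert 2 (step 8): P = [1, 2, 5] / [3, 6] / [4] / [7] / [8];  Q = [1, 2, 3] / [4, 6] / [5] / [7] / [8]
Final shape: (3, 2, 1, 1, 1).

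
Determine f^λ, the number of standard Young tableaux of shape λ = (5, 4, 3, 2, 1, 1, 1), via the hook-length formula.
# SYT of shape (5, 4, 3, 2, 1, 1, 1) = 3620864

Hook-length formula: f^λ = n! / Π hook(c), product over all cells c of the Young diagram. For λ = (5, 4, 3, 2, 1, 1, 1), n = 17 boxes. Hook lengths by row (left-to-right, top-to-bottom): [11, 7, 5, 3, 1]; [9, 5, 3, 1]; [7, 3, 1]; [5, 1]; [3]; [2]; [1]. Product of hooks = 98232750. So f^λ = 17! / 98232750 = 355687428096000 / 98232750 = 3620864.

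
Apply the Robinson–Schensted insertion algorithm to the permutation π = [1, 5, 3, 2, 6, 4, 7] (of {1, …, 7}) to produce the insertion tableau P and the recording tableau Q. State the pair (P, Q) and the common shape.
P = [1, 2, 4, 7] / [3, 6] / [5];  Q = [1, 2, 5, 7] / [3, 6] / [4];  common shape = (4, 2, 1)

Row-insert the values π_1, π_2, … into P one at a time, bumping the leftmost entry strictly greater than the inserted value down to the next row. The recording tableau Q records, in position (i, j), the step at which that cell was added to P.
  Insert 1 (step 1): P = [1];  Q = [1]
  Insert 5 (step 2): P = [1, 5];  Q = [1, 2]
  Insert 3 (step 3): P = [1, 3] / [5];  Q = [1, 2] / [3]
  Insert 2 (step 4): P = [1, 2] / [3] / [5];  Q = [1, 2] / [3] / [4]
  Insert 6 (step 5): P = [1, 2, 6] / [3] / [5];  Q = [1, 2, 5] / [3] / [4]
  Insert 4 (step 6): P = [1, 2, 4] / [3, 6] / [5];  Q = [1, 2, 5] / [3, 6] / [4]
  Insert 7 (step 7): P = [1, 2, 4, 7] / [3, 6] / [5];  Q = [1, 2, 5, 7] / [3, 6] / [4]
Final shape: (4, 2, 1).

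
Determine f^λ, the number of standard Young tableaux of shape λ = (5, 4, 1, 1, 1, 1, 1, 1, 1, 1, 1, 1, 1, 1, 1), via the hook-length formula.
# SYT of shape (5, 4, 1, 1, 1, 1, 1, 1, 1, 1, 1, 1, 1, 1, 1) = 1552320

Hook-length formula: f^λ = n! / Π hook(c), product over all cells c of the Young diagram. For λ = (5, 4, 1, 1, 1, 1, 1, 1, 1, 1, 1, 1, 1, 1, 1), n = 22 boxes. Hook lengths by row (left-to-right, top-to-bottom): [19, 5, 4, 3, 1]; [17, 3, 2, 1]; [13]; [12]; [11]; [10]; [9]; [8]; [7]; [6]; [5]; [4]; [3]; [2]; [1]. Product of hooks = 724077978624000. So f^λ = 22! / 724077978624000 = 1124000727777607680000 / 724077978624000 = 1552320.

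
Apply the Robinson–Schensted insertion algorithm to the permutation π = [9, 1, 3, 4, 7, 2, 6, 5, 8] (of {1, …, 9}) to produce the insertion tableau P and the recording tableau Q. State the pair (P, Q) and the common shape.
P = [1, 2, 4, 5, 8] / [3, 6] / [7] / [9];  Q = [1, 3, 4, 5, 9] / [2, 7] / [6] / [8];  common shape = (5, 2, 1, 1)

Row-insert the values π_1, π_2, … into P one at a time, bumping the leftmost entry strictly greater than the inserted value down to the next row. The recording tableau Q records, in position (i, j), the step at which that cell was added to P.
  Insert 9 (step 1): P = [9];  Q = [1]
  Insert 1 (step 2): P = [1] / [9];  Q = [1] / [2]
  Insert 3 (step 3): P = [1, 3] / [9];  Q = [1, 3] / [2]
  Insert 4 (step 4): P = [1, 3, 4] / [9];  Q = [1, 3, 4] / [2]
  Insert 7 (step 5): P = [1, 3, 4, 7] / [9];  Q = [1, 3, 4, 5] / [2]
  Insert 2 (step 6): P = [1, 2, 4, 7] / [3] / [9];  Q = [1, 3, 4, 5] / [2] / [6]
  Insert 6 (step 7): P = [1, 2, 4, 6] / [3, 7] / [9];  Q = [1, 3, 4, 5] / [2, 7] / [6]
  Insert 5 (step 8): P = [1, 2, 4, 5] / [3, 6] / [7] / [9];  Q = [1, 3, 4, 5] / [2, 7] / [6] / [8]
  Insert 8 (step 9): P = [1, 2, 4, 5, 8] / [3, 6] / [7] / [9];  Q = [1, 3, 4, 5, 9] / [2, 7] / [6] / [8]
Final shape: (5, 2, 1, 1).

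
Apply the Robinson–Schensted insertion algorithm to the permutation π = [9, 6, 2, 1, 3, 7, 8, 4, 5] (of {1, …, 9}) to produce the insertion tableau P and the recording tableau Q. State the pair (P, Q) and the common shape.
P = [1, 3, 4, 5] / [2, 7, 8] / [6] / [9];  Q = [1, 5, 6, 7] / [2, 8, 9] / [3] / [4];  common shape = (4, 3, 1, 1)

Row-insert the values π_1, π_2, … into P one at a time, bumping the leftmost entry strictly greater than the inserted value down to the next row. The recording tableau Q records, in position (i, j), the step at which that cell was added to P.
  Insert 9 (step 1): P = [9];  Q = [1]
  Insert 6 (step 2): P = [6] / [9];  Q = [1] / [2]
  Insert 2 (step 3): P = [2] / [6] / [9];  Q = [1] / [2] / [3]
  Insert 1 (step 4): P = [1] / [2] / [6] / [9];  Q = [1] / [2] / [3] / [4]
  Insert 3 (step 5): P = [1, 3] / [2] / [6] / [9];  Q = [1, 5] / [2] / [3] / [4]
  Insert 7 (step 6): P = [1, 3, 7] / [2] / [6] / [9];  Q = [1, 5, 6] / [2] / [3] / [4]
  Insert 8 (step 7): P = [1, 3, 7, 8] / [2] / [6] / [9];  Q = [1, 5, 6, 7] / [2] / [3] / [4]
  Insert 4 (step 8): P = [1, 3, 4, 8] / [2, 7] / [6] / [9];  Q = [1, 5, 6, 7] / [2, 8] / [3] / [4]
  Insert 5 (step 9): P = [1, 3, 4, 5] / [2, 7, 8] / [6] / [9];  Q = [1, 5, 6, 7] / [2, 8, 9] / [3] / [4]
Final shape: (4, 3, 1, 1).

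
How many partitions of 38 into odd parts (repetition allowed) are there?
p_odd(38) = 864

Enumerate partitions using only odd parts via the recurrence o(n, m) = o(n, m−2) + o(n−m, m) over odd m, starting from the largest odd part ≤ n. This gives p_odd(38) = 864. (Euler's theorem: equals the count of distinct-part partitions.)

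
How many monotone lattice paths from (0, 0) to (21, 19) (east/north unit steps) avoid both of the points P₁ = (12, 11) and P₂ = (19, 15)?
Number of paths = 77266665520

Inclusion–exclusion. Total paths: C(40, 21) = 131282408400. Through P₁: C(23, 12)·C(17, 9) = 32869016180. Through P₂: C(34, 19)·C(6, 2) = 27839512800. Since P₁ is strictly southwest of P₂, a monotone path through both must visit P₁ then P₂; paths through both = C(23, 12)·C(11, 7)·C(6, 2) = 6692786100. Avoid both = 131282408400 − 32869016180 − 27839512800 + 6692786100 = 77266665520.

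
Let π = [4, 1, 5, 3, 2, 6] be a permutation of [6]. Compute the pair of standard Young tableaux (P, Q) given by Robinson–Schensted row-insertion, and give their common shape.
P = [1, 2, 6] / [3, 5] / [4];  Q = [1, 3, 6] / [2, 4] / [5];  common shape = (3, 2, 1)

Row-insert the values π_1, π_2, … into P one at a time, bumping the leftmost entry strictly greater than the inserted value down to the next row. The recording tableau Q records, in position (i, j), the step at which that cell was added to P.
  Insert 4 (step 1): P = [4];  Q = [1]
  Insert 1 (step 2): P = [1] / [4];  Q = [1] / [2]
  Insert 5 (step 3): P = [1, 5] / [4];  Q = [1, 3] / [2]
  Insert 3 (step 4): P = [1, 3] / [4, 5];  Q = [1, 3] / [2, 4]
  Insert 2 (step 5): P = [1, 2] / [3, 5] / [4];  Q = [1, 3] / [2, 4] / [5]
  Insert 6 (step 6): P = [1, 2, 6] / [3, 5] / [4];  Q = [1, 3, 6] / [2, 4] / [5]
Final shape: (3, 2, 1).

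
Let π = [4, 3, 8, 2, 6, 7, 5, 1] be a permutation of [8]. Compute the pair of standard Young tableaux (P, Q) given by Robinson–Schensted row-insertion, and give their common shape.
P = [1, 5, 7] / [2, 6] / [3, 8] / [4];  Q = [1, 3, 6] / [2, 5] / [4, 7] / [8];  common shape = (3, 2, 2, 1)

Row-insert the values π_1, π_2, … into P one at a time, bumping the leftmost entry strictly greater than the inserted value down to the next row. The recording tableau Q records, in position (i, j), the step at which that cell was added to P.
  Insert 4 (step 1): P = [4];  Q = [1]
  Insert 3 (step 2): P = [3] / [4];  Q = [1] / [2]
  Insert 8 (step 3): P = [3, 8] / [4];  Q = [1, 3] / [2]
  Insert 2 (step 4): P = [2, 8] / [3] / [4];  Q = [1, 3] / [2] / [4]
  Insert 6 (step 5): P = [2, 6] / [3, 8] / [4];  Q = [1, 3] / [2, 5] / [4]
  Insert 7 (step 6): P = [2, 6, 7] / [3, 8] / [4];  Q = [1, 3, 6] / [2, 5] / [4]
  Insert 5 (step 7): P = [2, 5, 7] / [3, 6] / [4, 8];  Q = [1, 3, 6] / [2, 5] / [4, 7]
  Insert 1 (step 8): P = [1, 5, 7] / [2, 6] / [3, 8] / [4];  Q = [1, 3, 6] / [2, 5] / [4, 7] / [8]
Final shape: (3, 2, 2, 1).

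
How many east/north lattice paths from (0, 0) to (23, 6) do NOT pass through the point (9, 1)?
Number of paths = 358740

Total paths from (0, 0) to (23, 6): C(29, 23) = 475020. Paths through (9, 1): (paths (0, 0) → (9, 1)) × (paths (9, 1) → (23, 6)) = C(10, 9) · C(19, 14) = 10 · 11628 = 116280. Avoidance count = 475020 − 116280 = 358740.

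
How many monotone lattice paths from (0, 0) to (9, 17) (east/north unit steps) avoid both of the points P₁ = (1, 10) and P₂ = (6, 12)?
Number of paths = 2027117

Inclusion–exclusion. Total paths: C(26, 9) = 3124550. Through P₁: C(11, 1)·C(15, 8) = 70785. Through P₂: C(18, 6)·C(8, 3) = 1039584. Since P₁ is strictly southwest of P₂, a monotone path through both must visit P₁ then P₂; paths through both = C(11, 1)·C(7, 5)·C(8, 3) = 12936. Avoid both = 3124550 − 70785 − 1039584 + 12936 = 2027117.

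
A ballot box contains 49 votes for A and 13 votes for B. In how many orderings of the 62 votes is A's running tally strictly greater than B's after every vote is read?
Strict-lead orderings = 4824163302300

Total orderings of the 62 votes with 49 for A: C(62, 49) = 8308281242850. By the Bertrand ballot formula (Cycle Lemma / reflection principle), the number of orderings in which A is strictly ahead of B throughout is (p − q)/(p + q) · C(p + q, p) = (49 − 13)/(49 + 13) · 8308281242850 = 4824163302300.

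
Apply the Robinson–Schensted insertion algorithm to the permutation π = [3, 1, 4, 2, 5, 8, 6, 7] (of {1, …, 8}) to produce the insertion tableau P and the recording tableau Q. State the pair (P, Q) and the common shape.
P = [1, 2, 5, 6, 7] / [3, 4, 8];  Q = [1, 3, 5, 6, 8] / [2, 4, 7];  common shape = (5, 3)

Row-insert the values π_1, π_2, … into P one at a time, bumping the leftmost entry strictly greater than the inserted value down to the next row. The recording tableau Q records, in position (i, j), the step at which that cell was added to P.
  Insert 3 (step 1): P = [3];  Q = [1]
  Insert 1 (step 2): P = [1] / [3];  Q = [1] / [2]
  Insert 4 (step 3): P = [1, 4] / [3];  Q = [1, 3] / [2]
  Insert 2 (step 4): P = [1, 2] / [3, 4];  Q = [1, 3] / [2, 4]
  Insert 5 (step 5): P = [1, 2, 5] / [3, 4];  Q = [1, 3, 5] / [2, 4]
  Insert 8 (step 6): P = [1, 2, 5, 8] / [3, 4];  Q = [1, 3, 5, 6] / [2, 4]
  Insert 6 (step 7): P = [1, 2, 5, 6] / [3, 4, 8];  Q = [1, 3, 5, 6] / [2, 4, 7]
  Insert 7 (step 8): P = [1, 2, 5, 6, 7] / [3, 4, 8];  Q = [1, 3, 5, 6, 8] / [2, 4, 7]
Final shape: (5, 3).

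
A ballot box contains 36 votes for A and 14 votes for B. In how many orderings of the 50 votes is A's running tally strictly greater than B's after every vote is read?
Strict-lead orderings = 412652088772

Total orderings of the 50 votes with 36 for A: C(50, 36) = 937845656300. By the Bertrand ballot formula (Cycle Lemma / reflection principle), the number of orderings in which A is strictly ahead of B throughout is (p − q)/(p + q) · C(p + q, p) = (36 − 14)/(36 + 14) · 937845656300 = 412652088772.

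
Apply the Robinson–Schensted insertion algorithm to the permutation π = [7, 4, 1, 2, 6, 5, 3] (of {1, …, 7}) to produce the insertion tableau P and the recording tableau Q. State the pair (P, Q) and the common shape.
P = [1, 2, 3] / [4, 5] / [6] / [7];  Q = [1, 4, 5] / [2, 6] / [3] / [7];  common shape = (3, 2, 1, 1)

Row-insert the values π_1, π_2, … into P one at a time, bumping the leftmost entry strictly greater than the inserted value down to the next row. The recording tableau Q records, in position (i, j), the step at which that cell was added to P.
  Insert 7 (step 1): P = [7];  Q = [1]
  Insert 4 (step 2): P = [4] / [7];  Q = [1] / [2]
  Insert 1 (step 3): P = [1] / [4] / [7];  Q = [1] / [2] / [3]
  Insert 2 (step 4): P = [1, 2] / [4] / [7];  Q = [1, 4] / [2] / [3]
  Insert 6 (step 5): P = [1, 2, 6] / [4] / [7];  Q = [1, 4, 5] / [2] / [3]
  Insert 5 (step 6): P = [1, 2, 5] / [4, 6] / [7];  Q = [1, 4, 5] / [2, 6] / [3]
  Insert 3 (step 7): P = [1, 2, 3] / [4, 5] / [6] / [7];  Q = [1, 4, 5] / [2, 6] / [3] / [7]
Final shape: (3, 2, 1, 1).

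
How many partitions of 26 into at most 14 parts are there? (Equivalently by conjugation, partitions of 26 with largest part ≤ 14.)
p(26, parts ≤ 14) = 2241

Use the recurrence p(n, m) = p(n, m−1) + p(n−m, m): either the largest part is < m (count p(n, m−1)) or the largest part is exactly m (remove one copy of m, count p(n−m, m)). With p(0, ·) = 1 this gives p(26, parts ≤ 14) = 2241. (By conjugating Young diagrams, this also counts partitions of 26 into at most 14 parts.)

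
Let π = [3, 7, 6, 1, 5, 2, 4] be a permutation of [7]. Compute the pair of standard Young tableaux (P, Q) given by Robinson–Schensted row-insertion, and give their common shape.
P = [1, 2, 4] / [3, 5] / [6] / [7];  Q = [1, 2, 7] / [3, 5] / [4] / [6];  common shape = (3, 2, 1, 1)

Row-insert the values π_1, π_2, … into P one at a time, bumping the leftmost entry strictly greater than the inserted value down to the next row. The recording tableau Q records, in position (i, j), the step at which that cell was added to P.
  Insert 3 (step 1): P = [3];  Q = [1]
  Insert 7 (step 2): P = [3, 7];  Q = [1, 2]
  Insert 6 (step 3): P = [3, 6] / [7];  Q = [1, 2] / [3]
  Insert 1 (step 4): P = [1, 6] / [3] / [7];  Q = [1, 2] / [3] / [4]
  Insert 5 (step 5): P = [1, 5] / [3, 6] / [7];  Q = [1, 2] / [3, 5] / [4]
  Insert 2 (step 6): P = [1, 2] / [3, 5] / [6] / [7];  Q = [1, 2] / [3, 5] / [4] / [6]
  Insert 4 (step 7): P = [1, 2, 4] / [3, 5] / [6] / [7];  Q = [1, 2, 7] / [3, 5] / [4] / [6]
Final shape: (3, 2, 1, 1).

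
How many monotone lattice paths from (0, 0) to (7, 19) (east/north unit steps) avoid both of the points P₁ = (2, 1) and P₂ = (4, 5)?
Number of paths = 501773

Inclusion–exclusion. Total paths: C(26, 7) = 657800. Through P₁: C(3, 2)·C(23, 5) = 100947. Through P₂: C(9, 4)·C(17, 3) = 85680. Since P₁ is strictly southwest of P₂, a monotone path through both must visit P₁ then P₂; paths through both = C(3, 2)·C(6, 2)·C(17, 3) = 30600. Avoid both = 657800 − 100947 − 85680 + 30600 = 501773.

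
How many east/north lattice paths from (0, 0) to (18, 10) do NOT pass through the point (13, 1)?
Number of paths = 13095082

Total paths from (0, 0) to (18, 10): C(28, 18) = 13123110. Paths through (13, 1): (paths (0, 0) → (13, 1)) × (paths (13, 1) → (18, 10)) = C(14, 13) · C(14, 5) = 14 · 2002 = 28028. Avoidance count = 13123110 − 28028 = 13095082.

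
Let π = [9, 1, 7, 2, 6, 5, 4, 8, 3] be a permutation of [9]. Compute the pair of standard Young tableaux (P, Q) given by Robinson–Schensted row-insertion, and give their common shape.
P = [1, 2, 3, 8] / [4] / [5] / [6] / [7] / [9];  Q = [1, 3, 5, 8] / [2] / [4] / [6] / [7] / [9];  common shape = (4, 1, 1, 1, 1, 1)

Row-insert the values π_1, π_2, … into P one at a time, bumping the leftmost entry strictly greater than the inserted value down to the next row. The recording tableau Q records, in position (i, j), the step at which that cell was added to P.
  Insert 9 (step 1): P = [9];  Q = [1]
  Insert 1 (step 2): P = [1] / [9];  Q = [1] / [2]
  Insert 7 (step 3): P = [1, 7] / [9];  Q = [1, 3] / [2]
  Insert 2 (step 4): P = [1, 2] / [7] / [9];  Q = [1, 3] / [2] / [4]
  Insert 6 (step 5): P = [1, 2, 6] / [7] / [9];  Q = [1, 3, 5] / [2] / [4]
  Insert 5 (step 6): P = [1, 2, 5] / [6] / [7] / [9];  Q = [1, 3, 5] / [2] / [4] / [6]
  Insert 4 (step 7): P = [1, 2, 4] / [5] / [6] / [7] / [9];  Q = [1, 3, 5] / [2] / [4] / [6] / [7]
  Insert 8 (step 8): P = [1, 2, 4, 8] / [5] / [6] / [7] / [9];  Q = [1, 3, 5, 8] / [2] / [4] / [6] / [7]
  Insert 3 (step 9): P = [1, 2, 3, 8] / [4] / [5] / [6] / [7] / [9];  Q = [1, 3, 5, 8] / [2] / [4] / [6] / [7] / [9]
Final shape: (4, 1, 1, 1, 1, 1).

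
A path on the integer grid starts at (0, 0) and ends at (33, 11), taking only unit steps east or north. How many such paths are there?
Number of paths = 7669339132

A monotone lattice path from (0, 0) to (33, 11) consists of 33 east steps and 11 north steps in some order, so it is determined by which 33 of the 44 steps are east. The count is C(44, 33) = 7669339132.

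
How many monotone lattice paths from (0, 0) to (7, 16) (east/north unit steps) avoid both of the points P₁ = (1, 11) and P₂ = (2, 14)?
Number of paths = 238101

Inclusion–exclusion. Total paths: C(23, 7) = 245157. Through P₁: C(12, 1)·C(11, 6) = 5544. Through P₂: C(16, 2)·C(7, 5) = 2520. Since P₁ is strictly southwest of P₂, a monotone path through both must visit P₁ then P₂; paths through both = C(12, 1)·C(4, 1)·C(7, 5) = 1008. Avoid both = 245157 − 5544 − 2520 + 1008 = 238101.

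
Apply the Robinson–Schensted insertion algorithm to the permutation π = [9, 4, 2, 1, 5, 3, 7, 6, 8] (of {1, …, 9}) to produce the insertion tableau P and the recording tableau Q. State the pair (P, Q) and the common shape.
P = [1, 3, 6, 8] / [2, 5, 7] / [4] / [9];  Q = [1, 5, 7, 9] / [2, 6, 8] / [3] / [4];  common shape = (4, 3, 1, 1)

Row-insert the values π_1, π_2, … into P one at a time, bumping the leftmost entry strictly greater than the inserted value down to the next row. The recording tableau Q records, in position (i, j), the step at which that cell was added to P.
  Insert 9 (step 1): P = [9];  Q = [1]
  Insert 4 (step 2): P = [4] / [9];  Q = [1] / [2]
  Insert 2 (step 3): P = [2] / [4] / [9];  Q = [1] / [2] / [3]
  Insert 1 (step 4): P = [1] / [2] / [4] / [9];  Q = [1] / [2] / [3] / [4]
  Insert 5 (step 5): P = [1, 5] / [2] / [4] / [9];  Q = [1, 5] / [2] / [3] / [4]
  Insert 3 (step 6): P = [1, 3] / [2, 5] / [4] / [9];  Q = [1, 5] / [2, 6] / [3] / [4]
  Insert 7 (step 7): P = [1, 3, 7] / [2, 5] / [4] / [9];  Q = [1, 5, 7] / [2, 6] / [3] / [4]
  Insert 6 (step 8): P = [1, 3, 6] / [2, 5, 7] / [4] / [9];  Q = [1, 5, 7] / [2, 6, 8] / [3] / [4]
  Insert 8 (step 9): P = [1, 3, 6, 8] / [2, 5, 7] / [4] / [9];  Q = [1, 5, 7, 9] / [2, 6, 8] / [3] / [4]
Final shape: (4, 3, 1, 1).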